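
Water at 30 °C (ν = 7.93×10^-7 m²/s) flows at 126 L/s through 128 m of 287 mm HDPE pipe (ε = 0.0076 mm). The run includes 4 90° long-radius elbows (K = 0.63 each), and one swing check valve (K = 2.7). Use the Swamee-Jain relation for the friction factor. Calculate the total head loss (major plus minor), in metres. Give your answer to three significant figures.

H_L ≈ 2.12 m

V = 4Q/(πD²) = 1.948 m/s; V²/2g = 0.1933 m
Re = 7.05×10^5, ε/D = 2.65×10^-5 → f = 0.01283 (Swamee-Jain)
Major: h_f = f(L/D)·V²/2g = 0.01283·446.0·0.1933 = 1.106 m
Minor: ΣK = 5.22; h_m = ΣK·V²/2g = 1.009 m
Total H_L = 1.106 + 1.009 = 2.115 m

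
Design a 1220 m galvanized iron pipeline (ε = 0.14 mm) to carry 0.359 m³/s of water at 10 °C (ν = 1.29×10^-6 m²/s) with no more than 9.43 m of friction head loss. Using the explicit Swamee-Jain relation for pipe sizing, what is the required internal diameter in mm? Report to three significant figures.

Swamee-Jain (Type III): D = 0.66·[ε^1.25·(LQ²/(gh_f))^4.75 + ν·Q^9.4·(L/(gh_f))^5.2]^0.04
LQ²/(gh_f) = 1.700; L/(gh_f) = 13.19
Term 1 = ε^1.25·(…)^4.75 = 1.89×10^-4; Term 2 = ν·Q^9.4·(…)^5.2 = 5.67×10^-5
D = 0.66·(1.89×10^-4 + 5.67×10^-5)^0.04 = 0.4733 m = 473 mm
Check: V = 2.04 m/s, Re = 7.49×10^5, f = 0.01594, h_f = 8.72 m ≈ 9.43 m ✓

D ≈ 473 mm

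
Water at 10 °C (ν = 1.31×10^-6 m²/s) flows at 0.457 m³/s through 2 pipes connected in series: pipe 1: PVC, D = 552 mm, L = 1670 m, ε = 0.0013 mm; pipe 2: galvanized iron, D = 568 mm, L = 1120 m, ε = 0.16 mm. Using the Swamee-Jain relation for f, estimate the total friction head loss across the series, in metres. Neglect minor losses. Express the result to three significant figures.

H ≈ 12.0 m

Pipe 1: V = 1.910 m/s, Re = 8.05×10^5, ε/D = 2.36×10^-6, f = 0.01210, h_1 = f(L/D)V²/2g = 6.801 m
Pipe 2: V = 1.804 m/s, Re = 7.82×10^5, ε/D = 2.82×10^-4, f = 0.01578, h_2 = f(L/D)V²/2g = 5.159 m
Series → Q common, losses add: H = Σh = 11.96 m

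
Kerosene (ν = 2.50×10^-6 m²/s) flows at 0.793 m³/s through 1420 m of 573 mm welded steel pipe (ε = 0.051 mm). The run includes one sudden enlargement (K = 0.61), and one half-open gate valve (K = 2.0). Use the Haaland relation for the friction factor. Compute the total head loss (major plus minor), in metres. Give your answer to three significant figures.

V = 4Q/(πD²) = 3.075 m/s; V²/2g = 0.4820 m
Re = 7.05×10^5, ε/D = 8.90×10^-5 → f = 0.01360 (Haaland)
Major: h_f = f(L/D)·V²/2g = 0.01360·2478·0.4820 = 16.25 m
Minor: ΣK = 2.61; h_m = ΣK·V²/2g = 1.258 m
Total H_L = 16.25 + 1.258 = 17.51 m

H_L ≈ 17.5 m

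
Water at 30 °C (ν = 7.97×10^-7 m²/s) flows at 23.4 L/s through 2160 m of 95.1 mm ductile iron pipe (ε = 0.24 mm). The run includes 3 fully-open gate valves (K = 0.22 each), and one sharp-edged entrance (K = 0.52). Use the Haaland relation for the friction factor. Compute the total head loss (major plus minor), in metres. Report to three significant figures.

H_L ≈ 319 m

V = 4Q/(πD²) = 3.294 m/s; V²/2g = 0.5531 m
Re = 3.93×10^5, ε/D = 0.00252 → f = 0.02534 (Haaland)
Major: h_f = f(L/D)·V²/2g = 0.02534·22713·0.5531 = 318.3 m
Minor: ΣK = 1.18; h_m = ΣK·V²/2g = 0.6527 m
Total H_L = 318.3 + 0.6527 = 319.0 m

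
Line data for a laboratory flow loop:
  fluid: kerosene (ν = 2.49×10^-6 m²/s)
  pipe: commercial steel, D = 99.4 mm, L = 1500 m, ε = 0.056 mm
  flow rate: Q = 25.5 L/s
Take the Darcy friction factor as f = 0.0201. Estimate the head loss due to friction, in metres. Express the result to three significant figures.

h_f ≈ 167 m

V = 4Q/(πD²) = 4·0.0255/(π·0.0994²) = 3.286 m/s
h_f = f(L/D)V²/(2g) = 0.02010·(1500/0.0994)·3.286²/(2·9.81) = 166.9 m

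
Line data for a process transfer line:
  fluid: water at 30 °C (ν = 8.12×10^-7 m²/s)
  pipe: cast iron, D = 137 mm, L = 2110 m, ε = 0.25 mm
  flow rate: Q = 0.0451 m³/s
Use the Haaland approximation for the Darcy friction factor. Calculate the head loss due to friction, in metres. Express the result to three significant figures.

V = 4Q/(πD²) = 4·0.0451/(π·0.137²) = 3.059 m/s
Re = VD/ν = 3.059·0.137/8.12×10^-7 = 5.16×10^5 → turbulent
ε/D = 0.25/137 = 0.00182
Haaland: f = 0.02324
h_f = f(L/D)V²/(2g) = 0.02324·(2110/0.137)·3.059²/(2·9.81) = 170.8 m

h_f ≈ 171 m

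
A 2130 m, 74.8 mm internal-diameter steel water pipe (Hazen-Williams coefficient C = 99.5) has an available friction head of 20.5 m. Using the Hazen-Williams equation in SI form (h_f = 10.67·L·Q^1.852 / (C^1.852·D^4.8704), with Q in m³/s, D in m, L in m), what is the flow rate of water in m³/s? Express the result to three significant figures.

Q ≈ 0.00247 m³/s

Rearranging: Q = [h_f·C^1.852·D^4.8704 / (10.67·L)]^(1/1.852)
Q = [20.5·99.5^1.852·0.0748^4.8704 / (10.67·2130)]^0.540 = 0.002468 m³/s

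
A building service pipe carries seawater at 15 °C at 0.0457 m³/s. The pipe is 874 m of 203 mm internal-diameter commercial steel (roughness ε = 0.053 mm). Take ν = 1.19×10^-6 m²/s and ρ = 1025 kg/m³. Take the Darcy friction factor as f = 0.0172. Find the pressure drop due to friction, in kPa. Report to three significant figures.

V = 4Q/(πD²) = 4·0.0457/(π·0.203²) = 1.412 m/s
h_f = f(L/D)V²/(2g) = 0.01720·(874/0.203)·1.412²/(2·9.81) = 7.525 m
Δp = ρg·h_f = 1025·9.81·7.525 = 75.67 kPa

Δp ≈ 75.7 kPa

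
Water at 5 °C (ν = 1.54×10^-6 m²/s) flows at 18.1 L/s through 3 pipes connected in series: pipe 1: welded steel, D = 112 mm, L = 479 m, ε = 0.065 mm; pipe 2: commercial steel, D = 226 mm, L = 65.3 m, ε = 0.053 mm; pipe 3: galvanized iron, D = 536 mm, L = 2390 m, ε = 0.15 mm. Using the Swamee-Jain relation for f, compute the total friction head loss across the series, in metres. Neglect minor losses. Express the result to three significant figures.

Pipe 1: V = 1.837 m/s, Re = 1.34×10^5, ε/D = 5.80×10^-4, f = 0.02009, h_1 = f(L/D)V²/2g = 14.78 m
Pipe 2: V = 0.4512 m/s, Re = 6.62×10^4, ε/D = 2.35×10^-4, f = 0.02057, h_2 = f(L/D)V²/2g = 0.06167 m
Pipe 3: V = 0.08022 m/s, Re = 2.79×10^4, ε/D = 2.80×10^-4, f = 0.02459, h_3 = f(L/D)V²/2g = 0.03596 m
Series → Q common, losses add: H = Σh = 14.88 m

H ≈ 14.9 m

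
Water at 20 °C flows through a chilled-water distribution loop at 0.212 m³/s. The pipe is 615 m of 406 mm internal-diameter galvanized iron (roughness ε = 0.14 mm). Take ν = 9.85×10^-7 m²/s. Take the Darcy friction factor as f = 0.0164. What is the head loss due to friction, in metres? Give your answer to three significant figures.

h_f ≈ 3.40 m

V = 4Q/(πD²) = 4·0.212/(π·0.406²) = 1.638 m/s
h_f = f(L/D)V²/(2g) = 0.01640·(615/0.406)·1.638²/(2·9.81) = 3.395 m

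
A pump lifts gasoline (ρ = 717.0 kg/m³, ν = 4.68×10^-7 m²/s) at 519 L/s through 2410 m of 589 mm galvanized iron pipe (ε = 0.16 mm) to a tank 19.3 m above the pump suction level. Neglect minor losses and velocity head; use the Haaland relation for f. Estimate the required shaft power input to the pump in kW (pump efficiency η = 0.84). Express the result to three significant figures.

P_shaft ≈ 133 kW

V = 4Q/(πD²) = 1.905 m/s; Re = 2.40×10^6; ε/D = 2.72×10^-4; f = 0.01495
h_f = f(L/D)V²/2g = 11.32 m
Total head H = z + h_f = 19.3 + 11.32 = 30.62 m
P_hyd = ρgQH = 717.0·9.81·0.519·30.62 = 111.8 kW
P_shaft = P_hyd/η = 111.8/0.84 = 133.1 kW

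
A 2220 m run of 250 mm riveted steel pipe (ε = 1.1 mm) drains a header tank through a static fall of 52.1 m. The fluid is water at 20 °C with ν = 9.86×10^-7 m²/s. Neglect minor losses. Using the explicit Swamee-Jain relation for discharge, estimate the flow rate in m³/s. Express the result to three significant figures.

Q ≈ 0.0971 m³/s

Swamee-Jain (Type II): Q = -0.965·√(gD⁵h_f/L)·ln[ε/(3.7D) + √(3.17ν²L/(gD³h_f))]
√(gD⁵h_f/L) = √(9.81·0.250⁵·52.1/2220) = 0.01499
ε/(3.7D) = 0.00119; √(3.17ν²L/(gD³h_f)) = 2.93×10^-5
Q = -0.965·0.01499·ln(0.001218) = 0.09709 m³/s
Check: V = 1.98 m/s, Re = 5.02×10^5, f = 0.02953, h_f = 52.3 m ≈ 52.1 m ✓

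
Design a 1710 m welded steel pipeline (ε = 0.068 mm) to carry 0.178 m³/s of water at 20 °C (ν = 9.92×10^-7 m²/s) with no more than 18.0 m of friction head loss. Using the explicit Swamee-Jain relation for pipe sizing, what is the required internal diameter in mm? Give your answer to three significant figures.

D ≈ 332 mm

Swamee-Jain (Type III): D = 0.66·[ε^1.25·(LQ²/(gh_f))^4.75 + ν·Q^9.4·(L/(gh_f))^5.2]^0.04
LQ²/(gh_f) = 0.3068; L/(gh_f) = 9.684
Term 1 = ε^1.25·(…)^4.75 = 2.26×10^-8; Term 2 = ν·Q^9.4·(…)^5.2 = 1.20×10^-8
D = 0.66·(2.26×10^-8 + 1.20×10^-8)^0.04 = 0.3319 m = 332 mm
Check: V = 2.06 m/s, Re = 6.88×10^5, f = 0.01518, h_f = 16.9 m ≈ 18.0 m ✓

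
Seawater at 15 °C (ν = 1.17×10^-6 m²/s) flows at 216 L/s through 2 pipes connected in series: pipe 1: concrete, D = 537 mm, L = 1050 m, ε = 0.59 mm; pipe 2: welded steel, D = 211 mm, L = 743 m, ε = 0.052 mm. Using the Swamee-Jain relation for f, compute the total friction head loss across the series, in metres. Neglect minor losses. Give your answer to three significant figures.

H ≈ 106 m

Pipe 1: V = 0.9537 m/s, Re = 4.38×10^5, ε/D = 0.00110, f = 0.02086, h_1 = f(L/D)V²/2g = 1.891 m
Pipe 2: V = 6.177 m/s, Re = 1.11×10^6, ε/D = 2.46×10^-4, f = 0.01518, h_2 = f(L/D)V²/2g = 103.9 m
Series → Q common, losses add: H = Σh = 105.8 m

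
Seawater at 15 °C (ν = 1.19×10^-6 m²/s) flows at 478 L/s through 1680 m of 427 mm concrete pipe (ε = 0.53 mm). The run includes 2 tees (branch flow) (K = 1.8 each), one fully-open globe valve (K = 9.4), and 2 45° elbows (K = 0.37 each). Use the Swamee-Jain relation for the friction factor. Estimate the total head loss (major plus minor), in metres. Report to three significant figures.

H_L ≈ 54.7 m

V = 4Q/(πD²) = 3.338 m/s; V²/2g = 0.5679 m
Re = 1.20×10^6, ε/D = 0.00124 → f = 0.02101 (Swamee-Jain)
Major: h_f = f(L/D)·V²/2g = 0.02101·3934·0.5679 = 46.93 m
Minor: ΣK = 13.7; h_m = ΣK·V²/2g = 7.803 m
Total H_L = 46.93 + 7.803 = 54.74 m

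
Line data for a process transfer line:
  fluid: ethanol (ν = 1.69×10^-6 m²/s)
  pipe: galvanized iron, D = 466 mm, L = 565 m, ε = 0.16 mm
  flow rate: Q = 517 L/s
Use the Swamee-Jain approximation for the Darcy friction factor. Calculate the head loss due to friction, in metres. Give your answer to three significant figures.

V = 4Q/(πD²) = 4·0.517/(π·0.466²) = 3.031 m/s
Re = VD/ν = 3.031·0.466/1.69×10^-6 = 8.36×10^5 → turbulent
ε/D = 0.16/466 = 3.43×10^-4
Swamee-Jain: f = 0.01625
h_f = f(L/D)V²/(2g) = 0.01625·(565/0.466)·3.031²/(2·9.81) = 9.228 m

h_f ≈ 9.23 m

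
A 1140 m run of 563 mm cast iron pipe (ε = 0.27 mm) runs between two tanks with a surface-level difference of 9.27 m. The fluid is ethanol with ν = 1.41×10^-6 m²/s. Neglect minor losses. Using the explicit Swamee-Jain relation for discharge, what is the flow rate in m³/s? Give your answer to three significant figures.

Q ≈ 0.570 m³/s

Swamee-Jain (Type II): Q = -0.965·√(gD⁵h_f/L)·ln[ε/(3.7D) + √(3.17ν²L/(gD³h_f))]
√(gD⁵h_f/L) = √(9.81·0.563⁵·9.27/1140) = 0.06717
ε/(3.7D) = 1.30×10^-4; √(3.17ν²L/(gD³h_f)) = 2.10×10^-5
Q = -0.965·0.06717·ln(1.507×10^-4) = 0.5705 m³/s
Check: V = 2.29 m/s, Re = 9.15×10^5, f = 0.01721, h_f = 9.33 m ≈ 9.27 m ✓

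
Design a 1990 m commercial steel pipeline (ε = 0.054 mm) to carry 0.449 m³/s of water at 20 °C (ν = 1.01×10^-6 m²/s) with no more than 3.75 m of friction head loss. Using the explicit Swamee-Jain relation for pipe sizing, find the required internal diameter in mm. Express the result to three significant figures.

Swamee-Jain (Type III): D = 0.66·[ε^1.25·(LQ²/(gh_f))^4.75 + ν·Q^9.4·(L/(gh_f))^5.2]^0.04
LQ²/(gh_f) = 10.91; L/(gh_f) = 54.09
Term 1 = ε^1.25·(…)^4.75 = 0.393; Term 2 = ν·Q^9.4·(…)^5.2 = 0.560
D = 0.66·(0.393 + 0.560)^0.04 = 0.6587 m = 659 mm
Check: V = 1.32 m/s, Re = 8.59×10^5, f = 0.01342, h_f = 3.59 m ≈ 3.75 m ✓

D ≈ 659 mm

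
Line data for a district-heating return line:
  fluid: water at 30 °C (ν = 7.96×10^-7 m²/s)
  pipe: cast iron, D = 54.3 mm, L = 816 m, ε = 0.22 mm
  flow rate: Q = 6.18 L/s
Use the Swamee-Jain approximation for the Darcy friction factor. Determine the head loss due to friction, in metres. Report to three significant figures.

V = 4Q/(πD²) = 4·0.00618/(π·0.0543²) = 2.669 m/s
Re = VD/ν = 2.669·0.0543/7.96×10^-7 = 1.82×10^5 → turbulent
ε/D = 0.22/54.3 = 0.00405
Swamee-Jain: f = 0.02931
h_f = f(L/D)V²/(2g) = 0.02931·(816/0.0543)·2.669²/(2·9.81) = 159.9 m

h_f ≈ 160 m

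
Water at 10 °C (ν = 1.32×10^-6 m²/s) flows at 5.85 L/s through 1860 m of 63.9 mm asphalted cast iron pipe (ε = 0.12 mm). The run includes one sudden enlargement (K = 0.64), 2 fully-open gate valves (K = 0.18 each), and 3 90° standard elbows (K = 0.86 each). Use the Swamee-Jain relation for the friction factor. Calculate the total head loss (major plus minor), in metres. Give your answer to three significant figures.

V = 4Q/(πD²) = 1.824 m/s; V²/2g = 0.1696 m
Re = 8.83×10^4, ε/D = 0.00188 → f = 0.02522 (Swamee-Jain)
Major: h_f = f(L/D)·V²/2g = 0.02522·29108·0.1696 = 124.5 m
Minor: ΣK = 3.58; h_m = ΣK·V²/2g = 0.6072 m
Total H_L = 124.5 + 0.6072 = 125.1 m

H_L ≈ 125 m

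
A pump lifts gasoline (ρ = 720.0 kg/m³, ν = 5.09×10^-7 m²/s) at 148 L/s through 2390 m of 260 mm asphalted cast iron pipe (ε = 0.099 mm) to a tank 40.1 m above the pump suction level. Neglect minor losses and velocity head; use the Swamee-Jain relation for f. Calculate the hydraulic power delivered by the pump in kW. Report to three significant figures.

P_hyd ≈ 104 kW

V = 4Q/(πD²) = 2.788 m/s; Re = 1.42×10^6; ε/D = 3.81×10^-4; f = 0.01625
h_f = f(L/D)V²/2g = 59.15 m
Total head H = z + h_f = 40.1 + 59.15 = 99.25 m
P_hyd = ρgQH = 720.0·9.81·0.148·99.25 = 103.8 kW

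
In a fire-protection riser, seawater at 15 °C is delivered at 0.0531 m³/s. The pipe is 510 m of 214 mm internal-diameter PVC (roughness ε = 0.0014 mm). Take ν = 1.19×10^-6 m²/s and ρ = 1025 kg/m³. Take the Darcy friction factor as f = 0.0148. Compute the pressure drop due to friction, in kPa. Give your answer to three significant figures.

Δp ≈ 39.4 kPa

V = 4Q/(πD²) = 4·0.0531/(π·0.214²) = 1.476 m/s
h_f = f(L/D)V²/(2g) = 0.01480·(510/0.214)·1.476²/(2·9.81) = 3.918 m
Δp = ρg·h_f = 1025·9.81·3.918 = 39.40 kPa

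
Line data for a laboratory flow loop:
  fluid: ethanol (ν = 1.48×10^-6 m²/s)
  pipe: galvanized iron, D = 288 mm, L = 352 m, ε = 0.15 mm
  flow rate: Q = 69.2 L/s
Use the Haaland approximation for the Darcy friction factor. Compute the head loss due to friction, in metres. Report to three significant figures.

V = 4Q/(πD²) = 4·0.0692/(π·0.288²) = 1.062 m/s
Re = VD/ν = 1.062·0.288/1.48×10^-6 = 2.07×10^5 → turbulent
ε/D = 0.15/288 = 5.21×10^-4
Haaland: f = 0.01869
h_f = f(L/D)V²/(2g) = 0.01869·(352/0.288)·1.062²/(2·9.81) = 1.314 m

h_f ≈ 1.31 m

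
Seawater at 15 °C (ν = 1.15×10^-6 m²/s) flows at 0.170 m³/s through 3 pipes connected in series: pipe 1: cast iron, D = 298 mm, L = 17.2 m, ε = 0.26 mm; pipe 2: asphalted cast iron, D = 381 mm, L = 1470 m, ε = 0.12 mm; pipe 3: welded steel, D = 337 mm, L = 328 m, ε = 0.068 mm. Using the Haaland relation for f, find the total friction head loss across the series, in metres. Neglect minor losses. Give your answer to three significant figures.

H ≈ 10.2 m

Pipe 1: V = 2.437 m/s, Re = 6.32×10^5, ε/D = 8.72×10^-4, f = 0.01950, h_1 = f(L/D)V²/2g = 0.3407 m
Pipe 2: V = 1.491 m/s, Re = 4.94×10^5, ε/D = 3.15×10^-4, f = 0.01629, h_2 = f(L/D)V²/2g = 7.121 m
Pipe 3: V = 1.906 m/s, Re = 5.59×10^5, ε/D = 2.02×10^-4, f = 0.01517, h_3 = f(L/D)V²/2g = 2.734 m
Series → Q common, losses add: H = Σh = 10.20 m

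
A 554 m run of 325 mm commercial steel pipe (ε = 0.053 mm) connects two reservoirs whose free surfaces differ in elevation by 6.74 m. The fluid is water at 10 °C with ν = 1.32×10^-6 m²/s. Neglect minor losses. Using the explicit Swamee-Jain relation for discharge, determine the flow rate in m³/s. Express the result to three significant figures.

Q ≈ 0.189 m³/s

Swamee-Jain (Type II): Q = -0.965·√(gD⁵h_f/L)·ln[ε/(3.7D) + √(3.17ν²L/(gD³h_f))]
√(gD⁵h_f/L) = √(9.81·0.325⁵·6.74/554) = 0.02080
ε/(3.7D) = 4.41×10^-5; √(3.17ν²L/(gD³h_f)) = 3.67×10^-5
Q = -0.965·0.02080·ln(8.079×10^-5) = 0.1892 m³/s
Check: V = 2.28 m/s, Re = 5.61×10^5, f = 0.01499, h_f = 6.77 m ≈ 6.74 m ✓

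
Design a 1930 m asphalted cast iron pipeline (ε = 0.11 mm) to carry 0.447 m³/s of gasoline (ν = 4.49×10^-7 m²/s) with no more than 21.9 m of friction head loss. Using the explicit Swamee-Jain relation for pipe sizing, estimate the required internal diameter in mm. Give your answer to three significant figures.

D ≈ 470 mm

Swamee-Jain (Type III): D = 0.66·[ε^1.25·(LQ²/(gh_f))^4.75 + ν·Q^9.4·(L/(gh_f))^5.2]^0.04
LQ²/(gh_f) = 1.795; L/(gh_f) = 8.983
Term 1 = ε^1.25·(…)^4.75 = 1.81×10^-4; Term 2 = ν·Q^9.4·(…)^5.2 = 2.10×10^-5
D = 0.66·(1.81×10^-4 + 2.10×10^-5)^0.04 = 0.4697 m = 470 mm
Check: V = 2.58 m/s, Re = 2.70×10^6, f = 0.01459, h_f = 20.3 m ≈ 21.9 m ✓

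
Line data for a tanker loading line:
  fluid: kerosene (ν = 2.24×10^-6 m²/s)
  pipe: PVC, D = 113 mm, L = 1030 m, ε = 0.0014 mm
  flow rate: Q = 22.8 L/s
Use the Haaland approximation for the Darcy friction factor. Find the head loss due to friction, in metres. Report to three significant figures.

h_f ≈ 41.7 m

V = 4Q/(πD²) = 4·0.0228/(π·0.113²) = 2.273 m/s
Re = VD/ν = 2.273·0.113/2.24×10^-6 = 1.15×10^5 → turbulent
ε/D = 0.0014/113 = 1.24×10^-5
Haaland: f = 0.01738
h_f = f(L/D)V²/(2g) = 0.01738·(1030/0.113)·2.273²/(2·9.81) = 41.72 m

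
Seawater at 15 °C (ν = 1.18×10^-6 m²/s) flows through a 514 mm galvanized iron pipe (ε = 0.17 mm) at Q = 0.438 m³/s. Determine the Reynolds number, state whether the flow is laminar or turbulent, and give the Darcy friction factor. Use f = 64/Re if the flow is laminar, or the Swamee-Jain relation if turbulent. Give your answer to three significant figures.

Re ≈ 9.19×10^5; turbulent; f ≈ 0.0161

V = 4Q/(πD²) = 2.111 m/s
Re = VD/ν = 2.111·0.514/1.18×10^-6 = 9.19×10^5
Re > 4000 → turbulent; ε/D = 3.31×10^-4
Swamee-Jain: f = 0.01608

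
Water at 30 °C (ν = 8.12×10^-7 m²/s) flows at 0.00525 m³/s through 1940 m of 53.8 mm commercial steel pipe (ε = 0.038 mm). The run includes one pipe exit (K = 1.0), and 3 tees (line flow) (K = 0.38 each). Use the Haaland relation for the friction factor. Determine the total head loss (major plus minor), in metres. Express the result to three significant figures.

V = 4Q/(πD²) = 2.309 m/s; V²/2g = 0.2718 m
Re = 1.53×10^5, ε/D = 7.06×10^-4 → f = 0.02006 (Haaland)
Major: h_f = f(L/D)·V²/2g = 0.02006·36059·0.2718 = 196.6 m
Minor: ΣK = 2.14; h_m = ΣK·V²/2g = 0.5817 m
Total H_L = 196.6 + 0.5817 = 197.2 m

H_L ≈ 197 m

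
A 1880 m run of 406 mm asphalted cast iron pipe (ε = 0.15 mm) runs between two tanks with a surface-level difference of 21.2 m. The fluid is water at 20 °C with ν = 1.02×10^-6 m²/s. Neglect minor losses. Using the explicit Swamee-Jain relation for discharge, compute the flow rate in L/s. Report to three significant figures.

Q ≈ 304 L/s

Swamee-Jain (Type II): Q = -0.965·√(gD⁵h_f/L)·ln[ε/(3.7D) + √(3.17ν²L/(gD³h_f))]
√(gD⁵h_f/L) = √(9.81·0.406⁵·21.2/1880) = 0.03493
ε/(3.7D) = 9.99×10^-5; √(3.17ν²L/(gD³h_f)) = 2.11×10^-5
Q = -0.965·0.03493·ln(1.210×10^-4) = 0.3041 m³/s
Check: V = 2.35 m/s, Re = 9.35×10^5, f = 0.01639, h_f = 21.3 m ≈ 21.2 m ✓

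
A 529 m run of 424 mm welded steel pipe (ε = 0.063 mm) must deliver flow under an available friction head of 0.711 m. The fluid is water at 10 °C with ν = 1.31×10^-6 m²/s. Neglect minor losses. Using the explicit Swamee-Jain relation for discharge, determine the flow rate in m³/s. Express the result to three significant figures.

Q ≈ 0.118 m³/s

Swamee-Jain (Type II): Q = -0.965·√(gD⁵h_f/L)·ln[ε/(3.7D) + √(3.17ν²L/(gD³h_f))]
√(gD⁵h_f/L) = √(9.81·0.424⁵·0.711/529) = 0.01344
ε/(3.7D) = 4.02×10^-5; √(3.17ν²L/(gD³h_f)) = 7.36×10^-5
Q = -0.965·0.01344·ln(1.137×10^-4) = 0.1178 m³/s
Check: V = 0.834 m/s, Re = 2.70×10^5, f = 0.01609, h_f = 0.712 m ≈ 0.711 m ✓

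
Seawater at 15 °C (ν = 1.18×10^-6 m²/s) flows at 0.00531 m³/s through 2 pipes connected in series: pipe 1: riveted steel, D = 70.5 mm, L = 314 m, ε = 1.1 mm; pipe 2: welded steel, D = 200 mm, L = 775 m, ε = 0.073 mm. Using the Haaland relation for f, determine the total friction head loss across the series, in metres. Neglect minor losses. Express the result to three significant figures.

H ≈ 19.0 m

Pipe 1: V = 1.360 m/s, Re = 8.13×10^4, ε/D = 0.0156, f = 0.04494, h_1 = f(L/D)V²/2g = 18.88 m
Pipe 2: V = 0.1690 m/s, Re = 2.86×10^4, ε/D = 3.65×10^-4, f = 0.02438, h_2 = f(L/D)V²/2g = 0.1376 m
Series → Q common, losses add: H = Σh = 19.02 m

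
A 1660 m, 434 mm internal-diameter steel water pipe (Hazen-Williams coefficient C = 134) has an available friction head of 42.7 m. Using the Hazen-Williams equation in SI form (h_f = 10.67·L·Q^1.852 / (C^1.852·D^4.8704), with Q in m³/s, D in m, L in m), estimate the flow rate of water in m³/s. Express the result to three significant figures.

Q ≈ 0.576 m³/s

Rearranging: Q = [h_f·C^1.852·D^4.8704 / (10.67·L)]^(1/1.852)
Q = [42.7·134^1.852·0.434^4.8704 / (10.67·1660)]^0.540 = 0.5758 m³/s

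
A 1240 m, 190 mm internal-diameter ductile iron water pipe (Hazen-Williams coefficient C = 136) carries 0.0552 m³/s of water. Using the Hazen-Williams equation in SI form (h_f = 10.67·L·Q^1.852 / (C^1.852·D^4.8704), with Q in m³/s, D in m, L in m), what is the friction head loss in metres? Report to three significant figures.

h_f ≈ 22.5 m

h_f = 10.67·1240·0.0552^1.852 / (136^1.852·0.190^4.8704) = 22.55 m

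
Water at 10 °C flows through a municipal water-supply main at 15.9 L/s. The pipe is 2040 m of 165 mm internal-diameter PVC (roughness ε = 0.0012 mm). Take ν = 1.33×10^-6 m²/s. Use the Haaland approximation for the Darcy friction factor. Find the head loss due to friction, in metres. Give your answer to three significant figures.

V = 4Q/(πD²) = 4·0.0159/(π·0.165²) = 0.7436 m/s
Re = VD/ν = 0.7436·0.165/1.33×10^-6 = 9.23×10^4 → turbulent
ε/D = 0.0012/165 = 7.27×10^-6
Haaland: f = 0.01815
h_f = f(L/D)V²/(2g) = 0.01815·(2040/0.165)·0.7436²/(2·9.81) = 6.325 m

h_f ≈ 6.33 m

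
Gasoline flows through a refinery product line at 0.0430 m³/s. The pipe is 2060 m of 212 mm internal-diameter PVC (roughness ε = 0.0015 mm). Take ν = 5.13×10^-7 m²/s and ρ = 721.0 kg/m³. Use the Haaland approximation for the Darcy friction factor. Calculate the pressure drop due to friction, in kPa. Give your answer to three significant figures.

Δp ≈ 68.2 kPa

V = 4Q/(πD²) = 4·0.0430/(π·0.212²) = 1.218 m/s
Re = VD/ν = 1.218·0.212/5.13×10^-7 = 5.03×10^5 → turbulent
ε/D = 0.0015/212 = 7.08×10^-6
Haaland: f = 0.01313
h_f = f(L/D)V²/(2g) = 0.01313·(2060/0.212)·1.218²/(2·9.81) = 9.647 m
Δp = ρg·h_f = 721.0·9.81·9.647 = 68.23 kPa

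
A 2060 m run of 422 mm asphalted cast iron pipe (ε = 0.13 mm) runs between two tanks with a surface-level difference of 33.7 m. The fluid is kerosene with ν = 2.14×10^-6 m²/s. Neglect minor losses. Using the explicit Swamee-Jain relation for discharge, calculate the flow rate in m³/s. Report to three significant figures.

Q ≈ 0.405 m³/s

Swamee-Jain (Type II): Q = -0.965·√(gD⁵h_f/L)·ln[ε/(3.7D) + √(3.17ν²L/(gD³h_f))]
√(gD⁵h_f/L) = √(9.81·0.422⁵·33.7/2060) = 0.04634
ε/(3.7D) = 8.33×10^-5; √(3.17ν²L/(gD³h_f)) = 3.47×10^-5
Q = -0.965·0.04634·ln(1.180×10^-4) = 0.4045 m³/s
Check: V = 2.89 m/s, Re = 5.70×10^5, f = 0.01630, h_f = 33.9 m ≈ 33.7 m ✓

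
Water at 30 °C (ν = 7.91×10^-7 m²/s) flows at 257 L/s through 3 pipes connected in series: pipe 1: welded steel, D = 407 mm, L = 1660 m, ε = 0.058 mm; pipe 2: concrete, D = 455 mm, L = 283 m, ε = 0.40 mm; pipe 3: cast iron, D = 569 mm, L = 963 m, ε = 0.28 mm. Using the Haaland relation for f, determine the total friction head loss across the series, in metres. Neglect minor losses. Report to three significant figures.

H ≈ 14.3 m

Pipe 1: V = 1.975 m/s, Re = 1.02×10^6, ε/D = 1.43×10^-4, f = 0.01390, h_1 = f(L/D)V²/2g = 11.27 m
Pipe 2: V = 1.581 m/s, Re = 9.09×10^5, ε/D = 8.79×10^-4, f = 0.01939, h_2 = f(L/D)V²/2g = 1.536 m
Pipe 3: V = 1.011 m/s, Re = 7.27×10^5, ε/D = 4.92×10^-4, f = 0.01728, h_3 = f(L/D)V²/2g = 1.522 m
Series → Q common, losses add: H = Σh = 14.33 m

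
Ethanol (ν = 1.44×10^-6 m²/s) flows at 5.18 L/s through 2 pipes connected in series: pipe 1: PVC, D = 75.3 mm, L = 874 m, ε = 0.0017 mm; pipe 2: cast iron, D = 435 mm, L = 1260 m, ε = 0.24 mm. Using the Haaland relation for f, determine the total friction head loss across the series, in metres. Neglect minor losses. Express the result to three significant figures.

H ≈ 15.9 m

Pipe 1: V = 1.163 m/s, Re = 6.08×10^4, ε/D = 2.26×10^-5, f = 0.01989, h_1 = f(L/D)V²/2g = 15.92 m
Pipe 2: V = 0.03485 m/s, Re = 1.05×10^4, ε/D = 5.52×10^-4, f = 0.03115, h_2 = f(L/D)V²/2g = 0.005587 m
Series → Q common, losses add: H = Σh = 15.93 m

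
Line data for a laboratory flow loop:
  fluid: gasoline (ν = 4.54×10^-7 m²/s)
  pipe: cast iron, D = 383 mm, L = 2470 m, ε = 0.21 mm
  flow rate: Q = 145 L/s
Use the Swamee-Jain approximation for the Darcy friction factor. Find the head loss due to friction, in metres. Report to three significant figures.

V = 4Q/(πD²) = 4·0.145/(π·0.383²) = 1.259 m/s
Re = VD/ν = 1.259·0.383/4.54×10^-7 = 1.06×10^6 → turbulent
ε/D = 0.21/383 = 5.48×10^-4
Swamee-Jain: f = 0.01759
h_f = f(L/D)V²/(2g) = 0.01759·(2470/0.383)·1.259²/(2·9.81) = 9.159 m

h_f ≈ 9.16 m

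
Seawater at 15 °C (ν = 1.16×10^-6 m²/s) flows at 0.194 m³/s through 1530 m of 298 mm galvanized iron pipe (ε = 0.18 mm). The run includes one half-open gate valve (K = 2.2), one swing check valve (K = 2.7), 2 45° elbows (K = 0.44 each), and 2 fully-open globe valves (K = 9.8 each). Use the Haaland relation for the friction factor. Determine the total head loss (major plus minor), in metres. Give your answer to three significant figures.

H_L ≈ 46.4 m

V = 4Q/(πD²) = 2.782 m/s; V²/2g = 0.3943 m
Re = 7.15×10^5, ε/D = 6.04×10^-4 → f = 0.01800 (Haaland)
Major: h_f = f(L/D)·V²/2g = 0.01800·5134·0.3943 = 36.43 m
Minor: ΣK = 25.4; h_m = ΣK·V²/2g = 10.01 m
Total H_L = 36.43 + 10.01 = 46.44 m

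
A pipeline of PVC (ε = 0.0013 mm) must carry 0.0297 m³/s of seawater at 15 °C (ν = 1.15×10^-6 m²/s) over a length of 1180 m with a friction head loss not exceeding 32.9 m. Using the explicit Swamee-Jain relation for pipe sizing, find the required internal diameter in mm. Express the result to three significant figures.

Swamee-Jain (Type III): D = 0.66·[ε^1.25·(LQ²/(gh_f))^4.75 + ν·Q^9.4·(L/(gh_f))^5.2]^0.04
LQ²/(gh_f) = 0.003225; L/(gh_f) = 3.656
Term 1 = ε^1.25·(…)^4.75 = 6.43×10^-20; Term 2 = ν·Q^9.4·(…)^5.2 = 4.29×10^-18
D = 0.66·(6.43×10^-20 + 4.29×10^-18)^0.04 = 0.1334 m = 133 mm
Check: V = 2.13 m/s, Re = 2.47×10^5, f = 0.01502, h_f = 30.6 m ≈ 32.9 m ✓

D ≈ 133 mm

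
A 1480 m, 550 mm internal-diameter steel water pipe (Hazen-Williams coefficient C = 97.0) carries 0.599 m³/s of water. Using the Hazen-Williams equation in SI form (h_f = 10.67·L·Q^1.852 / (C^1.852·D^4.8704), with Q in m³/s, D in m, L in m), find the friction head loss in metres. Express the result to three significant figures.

h_f ≈ 23.5 m

h_f = 10.67·1480·0.599^1.852 / (97.0^1.852·0.550^4.8704) = 23.51 m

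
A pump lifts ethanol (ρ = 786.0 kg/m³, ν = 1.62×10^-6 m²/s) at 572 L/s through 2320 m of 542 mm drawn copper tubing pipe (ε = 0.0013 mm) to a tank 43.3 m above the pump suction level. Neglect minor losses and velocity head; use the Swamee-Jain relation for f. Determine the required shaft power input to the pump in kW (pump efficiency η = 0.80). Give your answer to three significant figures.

V = 4Q/(πD²) = 2.479 m/s; Re = 8.29×10^5; ε/D = 2.40×10^-6; f = 0.01204
h_f = f(L/D)V²/2g = 16.14 m
Total head H = z + h_f = 43.3 + 16.14 = 59.44 m
P_hyd = ρgQH = 786.0·9.81·0.572·59.44 = 262.2 kW
P_shaft = P_hyd/η = 262.2/0.80 = 327.7 kW

P_shaft ≈ 328 kW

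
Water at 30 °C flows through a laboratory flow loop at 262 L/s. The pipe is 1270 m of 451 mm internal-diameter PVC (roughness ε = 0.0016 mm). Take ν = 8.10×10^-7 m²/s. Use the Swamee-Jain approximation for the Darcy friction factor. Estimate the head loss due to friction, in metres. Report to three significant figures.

h_f ≈ 4.58 m

V = 4Q/(πD²) = 4·0.262/(π·0.451²) = 1.640 m/s
Re = VD/ν = 1.640·0.451/8.10×10^-7 = 9.13×10^5 → turbulent
ε/D = 0.0016/451 = 3.55×10^-6
Swamee-Jain: f = 0.01187
h_f = f(L/D)V²/(2g) = 0.01187·(1270/0.451)·1.640²/(2·9.81) = 4.583 m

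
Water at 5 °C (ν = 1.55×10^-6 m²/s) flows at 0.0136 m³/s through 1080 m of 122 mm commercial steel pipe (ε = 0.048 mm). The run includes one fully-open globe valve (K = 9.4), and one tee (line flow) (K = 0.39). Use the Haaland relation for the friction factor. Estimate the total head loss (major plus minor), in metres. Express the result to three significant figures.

V = 4Q/(πD²) = 1.163 m/s; V²/2g = 0.06899 m
Re = 9.16×10^4, ε/D = 3.93×10^-4 → f = 0.01986 (Haaland)
Major: h_f = f(L/D)·V²/2g = 0.01986·8852·0.06899 = 12.13 m
Minor: ΣK = 9.79; h_m = ΣK·V²/2g = 0.6754 m
Total H_L = 12.13 + 0.6754 = 12.80 m

H_L ≈ 12.8 m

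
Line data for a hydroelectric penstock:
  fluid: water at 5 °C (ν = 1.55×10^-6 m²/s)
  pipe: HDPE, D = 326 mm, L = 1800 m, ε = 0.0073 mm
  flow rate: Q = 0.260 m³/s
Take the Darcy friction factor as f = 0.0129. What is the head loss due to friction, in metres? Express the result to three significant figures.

V = 4Q/(πD²) = 4·0.260/(π·0.326²) = 3.115 m/s
h_f = f(L/D)V²/(2g) = 0.01290·(1800/0.326)·3.115²/(2·9.81) = 35.22 m

h_f ≈ 35.2 m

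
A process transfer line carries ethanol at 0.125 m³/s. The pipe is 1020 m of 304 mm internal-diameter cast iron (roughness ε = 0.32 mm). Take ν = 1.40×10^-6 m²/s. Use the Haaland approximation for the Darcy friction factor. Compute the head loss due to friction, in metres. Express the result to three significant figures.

h_f ≈ 10.4 m

V = 4Q/(πD²) = 4·0.125/(π·0.304²) = 1.722 m/s
Re = VD/ν = 1.722·0.304/1.40×10^-6 = 3.74×10^5 → turbulent
ε/D = 0.32/304 = 0.00105
Haaland: f = 0.02059
h_f = f(L/D)V²/(2g) = 0.02059·(1020/0.304)·1.722²/(2·9.81) = 10.44 m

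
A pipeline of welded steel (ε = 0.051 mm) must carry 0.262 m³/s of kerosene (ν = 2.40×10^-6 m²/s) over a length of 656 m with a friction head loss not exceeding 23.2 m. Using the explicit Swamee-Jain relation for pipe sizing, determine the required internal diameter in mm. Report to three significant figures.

Swamee-Jain (Type III): D = 0.66·[ε^1.25·(LQ²/(gh_f))^4.75 + ν·Q^9.4·(L/(gh_f))^5.2]^0.04
LQ²/(gh_f) = 0.1979; L/(gh_f) = 2.882
Term 1 = ε^1.25·(…)^4.75 = 1.96×10^-9; Term 2 = ν·Q^9.4·(…)^5.2 = 2.01×10^-9
D = 0.66·(1.96×10^-9 + 2.01×10^-9)^0.04 = 0.3044 m = 304 mm
Check: V = 3.60 m/s, Re = 4.57×10^5, f = 0.01533, h_f = 21.8 m ≈ 23.2 m ✓

D ≈ 304 mm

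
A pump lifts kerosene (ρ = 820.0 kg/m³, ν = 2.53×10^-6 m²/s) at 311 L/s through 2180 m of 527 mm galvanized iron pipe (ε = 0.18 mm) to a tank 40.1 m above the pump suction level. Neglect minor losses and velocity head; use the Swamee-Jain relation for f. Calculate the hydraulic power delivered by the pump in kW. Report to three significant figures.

P_hyd ≈ 119 kW

V = 4Q/(πD²) = 1.426 m/s; Re = 2.97×10^5; ε/D = 3.42×10^-4; f = 0.01736
h_f = f(L/D)V²/2g = 7.441 m
Total head H = z + h_f = 40.1 + 7.441 = 47.54 m
P_hyd = ρgQH = 820.0·9.81·0.311·47.54 = 118.9 kW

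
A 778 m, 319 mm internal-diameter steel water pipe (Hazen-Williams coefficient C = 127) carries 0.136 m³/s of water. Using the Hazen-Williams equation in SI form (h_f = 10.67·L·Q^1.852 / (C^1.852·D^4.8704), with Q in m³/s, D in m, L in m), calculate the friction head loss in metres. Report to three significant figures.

h_f = 10.67·778·0.136^1.852 / (127^1.852·0.319^4.8704) = 6.838 m

h_f ≈ 6.84 m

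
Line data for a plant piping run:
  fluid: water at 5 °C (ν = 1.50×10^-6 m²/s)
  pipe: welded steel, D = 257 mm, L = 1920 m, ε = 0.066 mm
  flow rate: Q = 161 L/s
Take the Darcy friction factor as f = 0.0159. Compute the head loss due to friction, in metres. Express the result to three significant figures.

V = 4Q/(πD²) = 4·0.161/(π·0.257²) = 3.104 m/s
h_f = f(L/D)V²/(2g) = 0.01590·(1920/0.257)·3.104²/(2·9.81) = 58.32 m

h_f ≈ 58.3 m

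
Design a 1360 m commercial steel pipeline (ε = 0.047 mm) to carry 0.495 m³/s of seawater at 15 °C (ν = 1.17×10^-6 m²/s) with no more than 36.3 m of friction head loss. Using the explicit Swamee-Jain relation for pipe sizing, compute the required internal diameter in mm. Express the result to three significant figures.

Swamee-Jain (Type III): D = 0.66·[ε^1.25·(LQ²/(gh_f))^4.75 + ν·Q^9.4·(L/(gh_f))^5.2]^0.04
LQ²/(gh_f) = 0.9358; L/(gh_f) = 3.819
Term 1 = ε^1.25·(…)^4.75 = 2.84×10^-6; Term 2 = ν·Q^9.4·(…)^5.2 = 1.67×10^-6
D = 0.66·(2.84×10^-6 + 1.67×10^-6)^0.04 = 0.4034 m = 403 mm
Check: V = 3.87 m/s, Re = 1.34×10^6, f = 0.01347, h_f = 34.7 m ≈ 36.3 m ✓

D ≈ 403 mm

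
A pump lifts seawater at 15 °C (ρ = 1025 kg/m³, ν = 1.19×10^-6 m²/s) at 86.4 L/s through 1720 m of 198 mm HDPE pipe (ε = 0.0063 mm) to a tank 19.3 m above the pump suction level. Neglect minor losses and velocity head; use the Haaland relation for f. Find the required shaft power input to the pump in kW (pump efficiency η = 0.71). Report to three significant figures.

P_shaft ≈ 81.6 kW

V = 4Q/(πD²) = 2.806 m/s; Re = 4.67×10^5; ε/D = 3.18×10^-5; f = 0.01359
h_f = f(L/D)V²/2g = 47.38 m
Total head H = z + h_f = 19.3 + 47.38 = 66.68 m
P_hyd = ρgQH = 1025·9.81·0.0864·66.68 = 57.93 kW
P_shaft = P_hyd/η = 57.93/0.71 = 81.59 kW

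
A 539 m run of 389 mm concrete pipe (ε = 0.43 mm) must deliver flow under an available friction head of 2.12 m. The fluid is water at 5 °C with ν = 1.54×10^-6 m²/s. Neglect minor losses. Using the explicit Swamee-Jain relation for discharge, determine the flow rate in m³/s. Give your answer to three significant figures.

Swamee-Jain (Type II): Q = -0.965·√(gD⁵h_f/L)·ln[ε/(3.7D) + √(3.17ν²L/(gD³h_f))]
√(gD⁵h_f/L) = √(9.81·0.389⁵·2.12/539) = 0.01854
ε/(3.7D) = 2.99×10^-4; √(3.17ν²L/(gD³h_f)) = 5.75×10^-5
Q = -0.965·0.01854·ln(3.563×10^-4) = 0.1420 m³/s
Check: V = 1.20 m/s, Re = 3.02×10^5, f = 0.02117, h_f = 2.14 m ≈ 2.12 m ✓

Q ≈ 0.142 m³/s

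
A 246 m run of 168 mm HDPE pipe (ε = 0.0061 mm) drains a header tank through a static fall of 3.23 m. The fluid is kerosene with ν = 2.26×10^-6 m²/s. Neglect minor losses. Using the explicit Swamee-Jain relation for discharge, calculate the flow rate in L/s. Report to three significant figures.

Q ≈ 34.7 L/s

Swamee-Jain (Type II): Q = -0.965·√(gD⁵h_f/L)·ln[ε/(3.7D) + √(3.17ν²L/(gD³h_f))]
√(gD⁵h_f/L) = √(9.81·0.168⁵·3.23/246) = 0.004152
ε/(3.7D) = 9.81×10^-6; √(3.17ν²L/(gD³h_f)) = 1.63×10^-4
Q = -0.965·0.004152·ln(1.726×10^-4) = 0.03471 m³/s
Check: V = 1.57 m/s, Re = 1.16×10^5, f = 0.01755, h_f = 3.21 m ≈ 3.23 m ✓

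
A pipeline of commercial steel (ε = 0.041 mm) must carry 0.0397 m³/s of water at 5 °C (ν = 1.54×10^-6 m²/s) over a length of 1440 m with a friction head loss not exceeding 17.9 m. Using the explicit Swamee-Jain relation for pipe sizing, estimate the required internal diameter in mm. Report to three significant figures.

D ≈ 181 mm

Swamee-Jain (Type III): D = 0.66·[ε^1.25·(LQ²/(gh_f))^4.75 + ν·Q^9.4·(L/(gh_f))^5.2]^0.04
LQ²/(gh_f) = 0.01292; L/(gh_f) = 8.201
Term 1 = ε^1.25·(…)^4.75 = 3.51×10^-15; Term 2 = ν·Q^9.4·(…)^5.2 = 5.86×10^-15
D = 0.66·(3.51×10^-15 + 5.86×10^-15)^0.04 = 0.1813 m = 181 mm
Check: V = 1.54 m/s, Re = 1.81×10^5, f = 0.01753, h_f = 16.8 m ≈ 17.9 m ✓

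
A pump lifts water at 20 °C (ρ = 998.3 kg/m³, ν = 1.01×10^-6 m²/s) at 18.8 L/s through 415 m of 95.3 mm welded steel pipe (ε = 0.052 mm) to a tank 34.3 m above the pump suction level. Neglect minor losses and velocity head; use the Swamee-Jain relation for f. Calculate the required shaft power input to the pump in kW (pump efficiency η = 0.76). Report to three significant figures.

V = 4Q/(πD²) = 2.636 m/s; Re = 2.49×10^5; ε/D = 5.46×10^-4; f = 0.01884
h_f = f(L/D)V²/2g = 29.04 m
Total head H = z + h_f = 34.3 + 29.04 = 63.34 m
P_hyd = ρgQH = 998.3·9.81·0.0188·63.34 = 11.66 kW
P_shaft = P_hyd/η = 11.66/0.76 = 15.34 kW

P_shaft ≈ 15.3 kW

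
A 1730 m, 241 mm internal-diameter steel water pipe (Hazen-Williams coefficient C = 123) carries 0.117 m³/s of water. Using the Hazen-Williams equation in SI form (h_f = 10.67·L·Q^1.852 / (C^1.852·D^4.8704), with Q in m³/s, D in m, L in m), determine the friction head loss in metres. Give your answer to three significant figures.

h_f = 10.67·1730·0.117^1.852 / (123^1.852·0.241^4.8704) = 47.84 m

h_f ≈ 47.8 m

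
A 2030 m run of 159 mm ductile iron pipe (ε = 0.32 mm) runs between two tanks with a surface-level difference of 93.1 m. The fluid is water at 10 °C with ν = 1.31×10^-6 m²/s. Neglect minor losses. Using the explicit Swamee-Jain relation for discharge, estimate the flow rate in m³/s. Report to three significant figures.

Swamee-Jain (Type II): Q = -0.965·√(gD⁵h_f/L)·ln[ε/(3.7D) + √(3.17ν²L/(gD³h_f))]
√(gD⁵h_f/L) = √(9.81·0.159⁵·93.1/2030) = 0.006762
ε/(3.7D) = 5.44×10^-4; √(3.17ν²L/(gD³h_f)) = 5.48×10^-5
Q = -0.965·0.006762·ln(5.988×10^-4) = 0.04842 m³/s
Check: V = 2.44 m/s, Re = 2.96×10^5, f = 0.02422, h_f = 93.7 m ≈ 93.1 m ✓

Q ≈ 0.0484 m³/s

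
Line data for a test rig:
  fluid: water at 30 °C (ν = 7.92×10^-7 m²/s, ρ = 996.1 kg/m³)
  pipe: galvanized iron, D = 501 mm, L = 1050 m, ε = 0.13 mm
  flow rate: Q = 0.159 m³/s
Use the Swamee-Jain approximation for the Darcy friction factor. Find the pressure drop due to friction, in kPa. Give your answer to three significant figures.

Δp ≈ 10.9 kPa

V = 4Q/(πD²) = 4·0.159/(π·0.501²) = 0.8066 m/s
Re = VD/ν = 0.8066·0.501/7.92×10^-7 = 5.10×10^5 → turbulent
ε/D = 0.13/501 = 2.59×10^-4
Swamee-Jain: f = 0.01602
h_f = f(L/D)V²/(2g) = 0.01602·(1050/0.501)·0.8066²/(2·9.81) = 1.113 m
Δp = ρg·h_f = 996.1·9.81·1.113 = 10.88 kPa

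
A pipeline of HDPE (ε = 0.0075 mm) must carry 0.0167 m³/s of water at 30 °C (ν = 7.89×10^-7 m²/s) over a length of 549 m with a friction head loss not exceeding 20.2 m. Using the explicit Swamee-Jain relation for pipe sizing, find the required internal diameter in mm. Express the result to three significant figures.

Swamee-Jain (Type III): D = 0.66·[ε^1.25·(LQ²/(gh_f))^4.75 + ν·Q^9.4·(L/(gh_f))^5.2]^0.04
LQ²/(gh_f) = 7.727×10^-4; L/(gh_f) = 2.770
Term 1 = ε^1.25·(…)^4.75 = 6.48×10^-22; Term 2 = ν·Q^9.4·(…)^5.2 = 3.10×10^-21
D = 0.66·(6.48×10^-22 + 3.10×10^-21)^0.04 = 0.1006 m = 101 mm
Check: V = 2.10 m/s, Re = 2.68×10^5, f = 0.01545, h_f = 19.0 m ≈ 20.2 m ✓

D ≈ 101 mm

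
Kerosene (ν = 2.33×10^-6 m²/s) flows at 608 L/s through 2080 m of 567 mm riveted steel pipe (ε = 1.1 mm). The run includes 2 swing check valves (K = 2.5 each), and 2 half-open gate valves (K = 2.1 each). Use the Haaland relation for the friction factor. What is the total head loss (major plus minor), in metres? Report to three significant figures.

H_L ≈ 28.3 m

V = 4Q/(πD²) = 2.408 m/s; V²/2g = 0.2955 m
Re = 5.86×10^5, ε/D = 0.00194 → f = 0.02356 (Haaland)
Major: h_f = f(L/D)·V²/2g = 0.02356·3668·0.2955 = 25.54 m
Minor: ΣK = 9.20; h_m = ΣK·V²/2g = 2.719 m
Total H_L = 25.54 + 2.719 = 28.26 m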